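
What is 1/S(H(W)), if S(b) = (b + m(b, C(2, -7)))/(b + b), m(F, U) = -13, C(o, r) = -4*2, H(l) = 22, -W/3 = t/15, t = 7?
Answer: 44/9 ≈ 4.8889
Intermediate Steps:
W = -7/5 (W = -21/15 = -3*7/15 = -7/5 ≈ -1.4000)
C(o, r) = -8
S(b) = (-13 + b)/(2*b) (S(b) = (b - 13)/(b + b) = (-13 + b)/((2*b)) = (-13 + b)*(1/(2*b)) = (-13 + b)/(2*b))
1/S(H(W)) = 1/((1/2)*(-13 + 22)/22) = 1/((1/2)*(1/22)*9) = 1/(9/44) = 44/9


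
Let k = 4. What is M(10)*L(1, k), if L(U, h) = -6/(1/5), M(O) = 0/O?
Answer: 0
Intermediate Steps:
M(O) = 0
L(U, h) = -30 (L(U, h) = -6/⅕ = -6*5 = -30)
M(10)*L(1, k) = 0*(-30) = 0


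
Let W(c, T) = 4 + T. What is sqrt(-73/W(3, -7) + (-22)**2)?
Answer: 5*sqrt(183)/3 ≈ 22.546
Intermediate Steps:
sqrt(-73/W(3, -7) + (-22)**2) = sqrt(-73/(4 - 7) + (-22)**2) = sqrt(-73/(1*(-3)) + 484) = sqrt(-73/(-3) + 484) = sqrt(-73*(-1/3) + 484) = sqrt(73/3 + 484) = sqrt(1525/3) = 5*sqrt(183)/3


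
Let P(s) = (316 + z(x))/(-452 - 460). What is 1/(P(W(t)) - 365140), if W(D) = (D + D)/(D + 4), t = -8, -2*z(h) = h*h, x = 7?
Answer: -1824/666015943 ≈ -2.7387e-6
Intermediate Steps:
z(h) = -h²/2 (z(h) = -h*h/2 = -h²/2)
W(D) = 2*D/(4 + D) (W(D) = (2*D)/(4 + D) = 2*D/(4 + D))
P(s) = -583/1824 (P(s) = (316 - ½*7²)/(-452 - 460) = (316 - ½*49)/(-912) = (316 - 49/2)*(-1/912) = (583/2)*(-1/912) = -583/1824)
1/(P(W(t)) - 365140) = 1/(-583/1824 - 365140) = 1/(-666015943/1824) = -1824/666015943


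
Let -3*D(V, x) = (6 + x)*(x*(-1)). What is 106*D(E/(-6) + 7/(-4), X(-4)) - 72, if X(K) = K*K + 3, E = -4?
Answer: 50134/3 ≈ 16711.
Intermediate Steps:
X(K) = 3 + K² (X(K) = K² + 3 = 3 + K²)
D(V, x) = x*(6 + x)/3 (D(V, x) = -(6 + x)*x*(-1)/3 = -(6 + x)*(-x)/3 = -(-1)*x*(6 + x)/3 = x*(6 + x)/3)
106*D(E/(-6) + 7/(-4), X(-4)) - 72 = 106*((3 + (-4)²)*(6 + (3 + (-4)²))/3) - 72 = 106*((3 + 16)*(6 + (3 + 16))/3) - 72 = 106*((⅓)*19*(6 + 19)) - 72 = 106*((⅓)*19*25) - 72 = 106*(475/3) - 72 = 50350/3 - 72 = 50134/3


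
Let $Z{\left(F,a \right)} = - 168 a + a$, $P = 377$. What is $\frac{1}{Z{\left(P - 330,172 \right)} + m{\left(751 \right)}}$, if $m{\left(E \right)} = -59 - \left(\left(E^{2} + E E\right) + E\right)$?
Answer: $- \frac{1}{1157536} \approx -8.639 \cdot 10^{-7}$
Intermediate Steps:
$m{\left(E \right)} = -59 - E - 2 E^{2}$ ($m{\left(E \right)} = -59 - \left(\left(E^{2} + E^{2}\right) + E\right) = -59 - \left(2 E^{2} + E\right) = -59 - \left(E + 2 E^{2}\right) = -59 - E - 2 E^{2}$)
$Z{\left(F,a \right)} = - 167 a$
$\frac{1}{Z{\left(P - 330,172 \right)} + m{\left(751 \right)}} = \frac{1}{\left(-167\right) 172 - \left(810 + 1128002\right)} = \frac{1}{-28724 - 1128812} = \frac{1}{-1157536} = - \frac{1}{1157536}$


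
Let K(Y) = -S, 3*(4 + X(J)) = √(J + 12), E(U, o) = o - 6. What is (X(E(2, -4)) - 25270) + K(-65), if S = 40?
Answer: -25314 + √2/3 ≈ -25314.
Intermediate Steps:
E(U, o) = -6 + o
X(J) = -4 + √(12 + J)/3 (X(J) = -4 + √(J + 12)/3 = -4 + √(12 + J)/3)
K(Y) = -40 (K(Y) = -1*40 = -40)
(X(E(2, -4)) - 25270) + K(-65) = ((-4 + √(12 + (-6 - 4))/3) - 25270) - 40 = ((-4 + √(12 - 10)/3) - 25270) - 40 = ((-4 + √2/3) - 25270) - 40 = (-25274 + √2/3) - 40 = -25314 + √2/3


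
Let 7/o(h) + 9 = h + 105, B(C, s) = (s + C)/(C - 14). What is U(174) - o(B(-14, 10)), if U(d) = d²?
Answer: 20375699/673 ≈ 30276.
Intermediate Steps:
B(C, s) = (C + s)/(-14 + C)
o(h) = 7/(96 + h) (o(h) = 7/(-9 + (h + 105)) = 7/(-9 + (105 + h)) = 7/(96 + h))
U(174) - o(B(-14, 10)) = 174² - 7/(96 + (-14 + 10)/(-14 - 14)) = 30276 - 7/(96 - 4/(-28)) = 30276 - 7/(96 - 1/28*(-4)) = 30276 - 7/(96 + ⅐) = 30276 - 7/673/7 = 30276 - 7*7/673 = 30276 - 1*49/673 = 30276 - 49/673 = 20375699/673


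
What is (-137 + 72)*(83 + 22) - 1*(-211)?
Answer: -6614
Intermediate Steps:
(-137 + 72)*(83 + 22) - 1*(-211) = -65*105 + 211 = -6825 + 211 = -6614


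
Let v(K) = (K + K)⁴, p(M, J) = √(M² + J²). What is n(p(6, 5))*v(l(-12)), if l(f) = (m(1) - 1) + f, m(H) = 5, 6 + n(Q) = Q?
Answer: -393216 + 65536*√61 ≈ 1.1864e+5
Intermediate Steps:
p(M, J) = √(J² + M²)
n(Q) = -6 + Q
l(f) = 4 + f (l(f) = (5 - 1) + f = 4 + f)
v(K) = 16*K⁴ (v(K) = (2*K)⁴ = 16*K⁴)
n(p(6, 5))*v(l(-12)) = (-6 + √(5² + 6²))*(16*(4 - 12)⁴) = (-6 + √(25 + 36))*(16*(-8)⁴) = (-6 + √61)*(16*4096) = (-6 + √61)*65536 = -393216 + 65536*√61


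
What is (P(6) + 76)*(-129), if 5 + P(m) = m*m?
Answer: -13803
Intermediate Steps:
P(m) = -5 + m² (P(m) = -5 + m*m = -5 + m²)
(P(6) + 76)*(-129) = ((-5 + 6²) + 76)*(-129) = ((-5 + 36) + 76)*(-129) = (31 + 76)*(-129) = 107*(-129) = -13803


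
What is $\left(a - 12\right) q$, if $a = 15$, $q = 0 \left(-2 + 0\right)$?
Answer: $0$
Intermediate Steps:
$q = 0$ ($q = 0 \left(-2\right) = 0$)
$\left(a - 12\right) q = \left(15 - 12\right) 0 = 3 \cdot 0 = 0$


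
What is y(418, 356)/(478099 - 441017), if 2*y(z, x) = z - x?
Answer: 31/37082 ≈ 0.00083598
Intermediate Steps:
y(z, x) = z/2 - x/2 (y(z, x) = (z - x)/2 = z/2 - x/2)
y(418, 356)/(478099 - 441017) = ((½)*418 - ½*356)/(478099 - 441017) = (209 - 178)/37082 = 31*(1/37082) = 31/37082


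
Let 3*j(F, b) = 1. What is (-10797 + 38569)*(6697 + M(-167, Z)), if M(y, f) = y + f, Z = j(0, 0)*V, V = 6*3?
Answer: 181517792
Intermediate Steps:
j(F, b) = ⅓ (j(F, b) = (⅓)*1 = ⅓)
V = 18
Z = 6 (Z = (⅓)*18 = 6)
M(y, f) = f + y
(-10797 + 38569)*(6697 + M(-167, Z)) = (-10797 + 38569)*(6697 + (6 - 167)) = 27772*(6697 - 161) = 27772*6536 = 181517792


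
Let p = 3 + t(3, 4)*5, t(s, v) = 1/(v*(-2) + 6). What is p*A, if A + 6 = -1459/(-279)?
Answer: -215/558 ≈ -0.38530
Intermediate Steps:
t(s, v) = 1/(6 - 2*v) (t(s, v) = 1/(-2*v + 6) = 1/(6 - 2*v))
A = -215/279 (A = -6 - 1459/(-279) = -6 - 1459*(-1/279) = -6 + 1459/279 = -215/279 ≈ -0.77061)
p = ½ (p = 3 - 1/(-6 + 2*4)*5 = 3 - 1/(-6 + 8)*5 = 3 - 1/2*5 = 3 - 1*½*5 = 3 - ½*5 = 3 - 5/2 = ½ ≈ 0.50000)
p*A = (½)*(-215/279) = -215/558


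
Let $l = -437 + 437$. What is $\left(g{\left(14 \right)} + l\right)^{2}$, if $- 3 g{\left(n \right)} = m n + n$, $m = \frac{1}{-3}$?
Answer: $\frac{784}{81} \approx 9.679$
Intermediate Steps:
$m = - \frac{1}{3} \approx -0.33333$
$l = 0$
$g{\left(n \right)} = - \frac{2 n}{9}$ ($g{\left(n \right)} = - \frac{- \frac{n}{3} + n}{3} = - \frac{\frac{2}{3} n}{3} = - \frac{2 n}{9}$)
$\left(g{\left(14 \right)} + l\right)^{2} = \left(\left(- \frac{2}{9}\right) 14 + 0\right)^{2} = \left(- \frac{28}{9} + 0\right)^{2} = \left(- \frac{28}{9}\right)^{2} = \frac{784}{81}$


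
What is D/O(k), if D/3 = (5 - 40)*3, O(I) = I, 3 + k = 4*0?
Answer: 105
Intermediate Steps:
k = -3 (k = -3 + 4*0 = -3 + 0 = -3)
D = -315 (D = 3*((5 - 40)*3) = 3*(-35*3) = 3*(-105) = -315)
D/O(k) = -315/(-3) = -315*(-⅓) = 105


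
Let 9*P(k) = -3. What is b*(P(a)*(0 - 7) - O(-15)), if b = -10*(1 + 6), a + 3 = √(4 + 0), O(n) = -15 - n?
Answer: -490/3 ≈ -163.33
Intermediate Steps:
a = -1 (a = -3 + √(4 + 0) = -3 + √4 = -3 + 2 = -1)
P(k) = -⅓ (P(k) = (⅑)*(-3) = -⅓)
b = -70 (b = -10*7 = -70)
b*(P(a)*(0 - 7) - O(-15)) = -70*(-(0 - 7)/3 - (-15 - 1*(-15))) = -70*(-⅓*(-7) - (-15 + 15)) = -70*(7/3 - 1*0) = -70*(7/3 + 0) = -70*7/3 = -490/3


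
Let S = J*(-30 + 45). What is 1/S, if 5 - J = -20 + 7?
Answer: 1/270 ≈ 0.0037037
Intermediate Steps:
J = 18 (J = 5 - (-20 + 7) = 5 - 1*(-13) = 5 + 13 = 18)
S = 270 (S = 18*(-30 + 45) = 18*15 = 270)
1/S = 1/270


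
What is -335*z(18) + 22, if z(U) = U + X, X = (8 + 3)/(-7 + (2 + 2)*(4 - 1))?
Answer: -6745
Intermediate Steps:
X = 11/5 (X = 11/(-7 + 4*3) = 11/(-7 + 12) = 11/5 ≈ 2.2000)
z(U) = 11/5 + U (z(U) = U + 11/5 = 11/5 + U)
-335*z(18) + 22 = -335*(11/5 + 18) + 22 = -335*101/5 + 22 = -6767 + 22 = -6745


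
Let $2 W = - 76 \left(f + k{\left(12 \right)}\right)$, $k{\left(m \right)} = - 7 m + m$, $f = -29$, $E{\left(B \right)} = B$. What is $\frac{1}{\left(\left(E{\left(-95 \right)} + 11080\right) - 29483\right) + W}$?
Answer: $- \frac{1}{14660} \approx -6.8213 \cdot 10^{-5}$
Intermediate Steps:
$k{\left(m \right)} = - 6 m$
$W = 3838$ ($W = \frac{\left(-76\right) \left(-29 - 72\right)}{2} = \frac{\left(-76\right) \left(-101\right)}{2} = \frac{1}{2} \cdot 7676 = 3838$)
$\frac{1}{\left(\left(E{\left(-95 \right)} + 11080\right) - 29483\right) + W} = \frac{1}{\left(\left(-95 + 11080\right) - 29483\right) + 3838} = \frac{1}{\left(10985 - 29483\right) + 3838} = \frac{1}{-18498 + 3838} = \frac{1}{-14660} = - \frac{1}{14660}$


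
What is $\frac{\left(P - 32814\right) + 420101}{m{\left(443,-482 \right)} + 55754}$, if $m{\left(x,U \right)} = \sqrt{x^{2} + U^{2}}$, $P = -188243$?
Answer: $\frac{11097499176}{3108079943} - \frac{199044 \sqrt{428573}}{3108079943} \approx 3.5286$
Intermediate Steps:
$m{\left(x,U \right)} = \sqrt{U^{2} + x^{2}}$
$\frac{\left(P - 32814\right) + 420101}{m{\left(443,-482 \right)} + 55754} = \frac{\left(-188243 - 32814\right) + 420101}{\sqrt{\left(-482\right)^{2} + 443^{2}} + 55754} = \frac{-221057 + 420101}{\sqrt{232324 + 196249} + 55754} = \frac{199044}{\sqrt{428573} + 55754} = \frac{199044}{55754 + \sqrt{428573}}$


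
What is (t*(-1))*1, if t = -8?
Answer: 8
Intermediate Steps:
(t*(-1))*1 = -8*(-1)*1 = 8*1 = 8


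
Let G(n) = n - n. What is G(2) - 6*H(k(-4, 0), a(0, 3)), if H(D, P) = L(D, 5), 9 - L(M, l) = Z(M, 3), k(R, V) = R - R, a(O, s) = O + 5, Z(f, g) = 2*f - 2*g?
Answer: -90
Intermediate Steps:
Z(f, g) = -2*g + 2*f
a(O, s) = 5 + O
k(R, V) = 0
L(M, l) = 15 - 2*M (L(M, l) = 9 - (-2*3 + 2*M) = 9 - (-6 + 2*M) = 9 + (6 - 2*M) = 15 - 2*M)
G(n) = 0
H(D, P) = 15 - 2*D
G(2) - 6*H(k(-4, 0), a(0, 3)) = 0 - 6*(15 - 2*0) = 0 - 6*(15 + 0) = 0 - 6*15 = 0 - 90 = -90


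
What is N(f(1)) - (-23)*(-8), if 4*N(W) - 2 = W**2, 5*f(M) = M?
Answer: -18349/100 ≈ -183.49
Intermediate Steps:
f(M) = M/5
N(W) = 1/2 + W**2/4
N(f(1)) - (-23)*(-8) = (1/2 + ((1/5)*1)**2/4) - (-23)*(-8) = (1/2 + (1/5)**2/4) - 1*184 = (1/2 + (1/4)*(1/25)) - 184 = (1/2 + 1/100) - 184 = 51/100 - 184 = -18349/100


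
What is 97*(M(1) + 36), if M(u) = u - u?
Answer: 3492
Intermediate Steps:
M(u) = 0
97*(M(1) + 36) = 97*(0 + 36) = 97*36 = 3492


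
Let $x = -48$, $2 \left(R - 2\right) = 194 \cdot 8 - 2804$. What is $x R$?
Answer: $29952$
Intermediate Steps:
$R = -624$ ($R = 2 + \frac{194 \cdot 8 - 2804}{2} = 2 + \frac{1552 - 2804}{2} = 2 + \frac{1}{2} \left(-1252\right) = 2 - 626 = -624$)
$x R = \left(-48\right) \left(-624\right) = 29952$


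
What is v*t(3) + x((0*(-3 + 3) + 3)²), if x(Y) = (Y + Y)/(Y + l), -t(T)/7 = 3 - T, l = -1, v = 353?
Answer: 9/4 ≈ 2.2500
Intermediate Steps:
t(T) = -21 + 7*T (t(T) = -7*(3 - T) = -21 + 7*T)
x(Y) = 2*Y/(-1 + Y) (x(Y) = (Y + Y)/(Y - 1) = (2*Y)/(-1 + Y) = 2*Y/(-1 + Y))
v*t(3) + x((0*(-3 + 3) + 3)²) = 353*(-21 + 7*3) + 2*(0*(-3 + 3) + 3)²/(-1 + (0*(-3 + 3) + 3)²) = 353*(-21 + 21) + 2*(0*0 + 3)²/(-1 + (0*0 + 3)²) = 353*0 + 2*(0 + 3)²/(-1 + (0 + 3)²) = 0 + 2*3²/(-1 + 3²) = 0 + 2*9/(-1 + 9) = 0 + 2*9/8 = 0 + 2*9*(⅛) = 0 + 9/4 = 9/4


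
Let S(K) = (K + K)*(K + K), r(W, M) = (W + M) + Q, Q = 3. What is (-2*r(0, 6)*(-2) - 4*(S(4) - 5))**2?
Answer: 40000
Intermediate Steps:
r(W, M) = 3 + M + W (r(W, M) = (W + M) + 3 = (M + W) + 3 = 3 + M + W)
S(K) = 4*K**2 (S(K) = (2*K)*(2*K) = 4*K**2)
(-2*r(0, 6)*(-2) - 4*(S(4) - 5))**2 = (-2*(3 + 6 + 0)*(-2) - 4*(4*4**2 - 5))**2 = (-2*9*(-2) - 4*(4*16 - 5))**2 = (-18*(-2) - 4*(64 - 5))**2 = (36 - 4*59)**2 = (36 - 236)**2 = (-200)**2 = 40000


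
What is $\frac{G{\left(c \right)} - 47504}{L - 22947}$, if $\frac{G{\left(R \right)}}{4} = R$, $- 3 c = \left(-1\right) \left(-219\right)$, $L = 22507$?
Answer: $\frac{11949}{110} \approx 108.63$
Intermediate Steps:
$c = -73$ ($c = - \frac{\left(-1\right) \left(-219\right)}{3} = \left(- \frac{1}{3}\right) 219 = -73$)
$G{\left(R \right)} = 4 R$
$\frac{G{\left(c \right)} - 47504}{L - 22947} = \frac{4 \left(-73\right) - 47504}{22507 - 22947} = \frac{-292 - 47504}{-440} = \left(-47796\right) \left(- \frac{1}{440}\right) = \frac{11949}{110}$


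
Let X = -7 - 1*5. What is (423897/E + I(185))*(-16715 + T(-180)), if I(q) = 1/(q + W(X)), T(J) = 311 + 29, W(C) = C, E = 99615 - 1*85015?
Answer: -48043451555/101032 ≈ -4.7553e+5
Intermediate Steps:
X = -12 (X = -7 - 5 = -12)
E = 14600 (E = 99615 - 85015 = 14600)
T(J) = 340
I(q) = 1/(-12 + q) (I(q) = 1/(q - 12) = 1/(-12 + q))
(423897/E + I(185))*(-16715 + T(-180)) = (423897/14600 + 1/(-12 + 185))*(-16715 + 340) = (423897*(1/14600) + 1/173)*(-16375) = (423897/14600 + 1/173)*(-16375) = (73348781/2525800)*(-16375) = -48043451555/101032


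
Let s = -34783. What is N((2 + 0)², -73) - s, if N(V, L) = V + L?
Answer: 34714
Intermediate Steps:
N(V, L) = L + V
N((2 + 0)², -73) - s = (-73 + (2 + 0)²) - 1*(-34783) = (-73 + 2²) + 34783 = (-73 + 4) + 34783 = -69 + 34783 = 34714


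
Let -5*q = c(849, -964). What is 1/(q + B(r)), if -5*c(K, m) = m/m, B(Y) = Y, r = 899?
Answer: 25/22476 ≈ 0.0011123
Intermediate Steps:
c(K, m) = -⅕ (c(K, m) = -m/(5*m) = -⅕*1 = -⅕)
q = 1/25 (q = -⅕*(-⅕) = 1/25 ≈ 0.040000)
1/(q + B(r)) = 1/(1/25 + 899) = 1/(22476/25) = 25/22476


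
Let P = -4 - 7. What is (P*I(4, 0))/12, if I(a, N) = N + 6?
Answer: -11/2 ≈ -5.5000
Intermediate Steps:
I(a, N) = 6 + N
P = -11
(P*I(4, 0))/12 = -11*(6 + 0)/12 = -11*6*(1/12) = -66*1/12 = -11/2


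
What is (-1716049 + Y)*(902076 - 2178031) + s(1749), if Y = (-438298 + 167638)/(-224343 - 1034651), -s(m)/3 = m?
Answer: 1378347274698086206/629497 ≈ 2.1896e+12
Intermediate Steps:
s(m) = -3*m
Y = 135330/629497 (Y = -270660/(-1258994) = -270660*(-1/1258994) = 135330/629497 ≈ 0.21498)
(-1716049 + Y)*(902076 - 2178031) + s(1749) = (-1716049 + 135330/629497)*(902076 - 2178031) - 3*1749 = -1080247562023/629497*(-1275955) - 5247 = 1378347278001056965/629497 - 5247 = 1378347274698086206/629497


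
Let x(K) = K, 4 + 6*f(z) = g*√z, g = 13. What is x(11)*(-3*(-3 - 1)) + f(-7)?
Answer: 394/3 + 13*I*√7/6 ≈ 131.33 + 5.7325*I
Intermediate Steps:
f(z) = -⅔ + 13*√z/6 (f(z) = -⅔ + (13*√z)/6 = -⅔ + 13*√z/6)
x(11)*(-3*(-3 - 1)) + f(-7) = 11*(-3*(-3 - 1)) + (-⅔ + 13*√(-7)/6) = 11*(-3*(-4)) + (-⅔ + 13*(I*√7)/6) = 11*12 + (-⅔ + 13*I*√7/6) = 132 + (-⅔ + 13*I*√7/6) = 394/3 + 13*I*√7/6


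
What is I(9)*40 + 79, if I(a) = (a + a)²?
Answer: 13039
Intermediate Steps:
I(a) = 4*a² (I(a) = (2*a)² = 4*a²)
I(9)*40 + 79 = (4*9²)*40 + 79 = (4*81)*40 + 79 = 324*40 + 79 = 12960 + 79 = 13039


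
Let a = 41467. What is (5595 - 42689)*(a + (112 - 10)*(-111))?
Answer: -1118198630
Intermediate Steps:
(5595 - 42689)*(a + (112 - 10)*(-111)) = (5595 - 42689)*(41467 + (112 - 10)*(-111)) = -37094*(41467 + 102*(-111)) = -37094*(41467 - 11322) = -37094*30145 = -1118198630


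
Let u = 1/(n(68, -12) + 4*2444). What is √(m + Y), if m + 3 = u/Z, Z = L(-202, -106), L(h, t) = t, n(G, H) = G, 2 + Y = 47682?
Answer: 11*√107255235114942/521732 ≈ 218.35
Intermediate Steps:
Y = 47680 (Y = -2 + 47682 = 47680)
Z = -106
u = 1/9844 (u = 1/(68 + 4*2444) = 1/(68 + 9776) = 1/9844 ≈ 0.00010158)
m = -3130393/1043464 (m = -3 + (1/9844)/(-106) = -3 + (1/9844)*(-1/106) = -3 - 1/1043464 = -3130393/1043464 ≈ -3.0000)
√(m + Y) = √(-3130393/1043464 + 47680) = √(49749233127/1043464) = 11*√107255235114942/521732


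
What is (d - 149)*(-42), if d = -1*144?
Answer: 12306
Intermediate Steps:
d = -144
(d - 149)*(-42) = (-144 - 149)*(-42) = -293*(-42) = 12306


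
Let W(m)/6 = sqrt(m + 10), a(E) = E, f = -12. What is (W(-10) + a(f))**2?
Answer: 144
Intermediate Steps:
W(m) = 6*sqrt(10 + m) (W(m) = 6*sqrt(m + 10) = 6*sqrt(10 + m))
(W(-10) + a(f))**2 = (6*sqrt(10 - 10) - 12)**2 = (6*sqrt(0) - 12)**2 = (6*0 - 12)**2 = (0 - 12)**2 = (-12)**2 = 144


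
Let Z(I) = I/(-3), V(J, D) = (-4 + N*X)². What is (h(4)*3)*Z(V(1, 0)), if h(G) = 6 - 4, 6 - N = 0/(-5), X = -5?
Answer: -2312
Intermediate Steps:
N = 6 (N = 6 - 0/(-5) = 6 - 0*(-1)/5 = 6 - 1*0 = 6 + 0 = 6)
h(G) = 2
V(J, D) = 1156 (V(J, D) = (-4 + 6*(-5))² = (-4 - 30)² = (-34)² = 1156)
Z(I) = -I/3 (Z(I) = I*(-⅓) = -I/3)
(h(4)*3)*Z(V(1, 0)) = (2*3)*(-⅓*1156) = 6*(-1156/3) = -2312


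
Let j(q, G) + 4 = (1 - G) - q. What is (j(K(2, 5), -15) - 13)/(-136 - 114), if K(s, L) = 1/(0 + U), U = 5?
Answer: 3/625 ≈ 0.0048000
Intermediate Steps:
K(s, L) = ⅕ (K(s, L) = 1/(0 + 5) = 1/5 = ⅕)
j(q, G) = -3 - G - q (j(q, G) = -4 + ((1 - G) - q) = -4 + (1 - G - q) = -3 - G - q)
(j(K(2, 5), -15) - 13)/(-136 - 114) = ((-3 - 1*(-15) - 1*⅕) - 13)/(-136 - 114) = ((-3 + 15 - ⅕) - 13)/(-250) = (59/5 - 13)*(-1/250) = -6/5*(-1/250) = 3/625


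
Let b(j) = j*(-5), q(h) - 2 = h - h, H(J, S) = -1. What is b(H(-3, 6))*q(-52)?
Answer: 10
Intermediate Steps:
q(h) = 2 (q(h) = 2 + (h - h) = 2 + 0 = 2)
b(j) = -5*j
b(H(-3, 6))*q(-52) = -5*(-1)*2 = 5*2 = 10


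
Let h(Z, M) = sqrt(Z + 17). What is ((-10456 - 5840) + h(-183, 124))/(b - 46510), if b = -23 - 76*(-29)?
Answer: 168/457 - I*sqrt(166)/44329 ≈ 0.36761 - 0.00029065*I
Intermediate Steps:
h(Z, M) = sqrt(17 + Z)
b = 2181 (b = -23 + 2204 = 2181)
((-10456 - 5840) + h(-183, 124))/(b - 46510) = ((-10456 - 5840) + sqrt(17 - 183))/(2181 - 46510) = (-16296 + sqrt(-166))/(-44329) = (-16296 + I*sqrt(166))*(-1/44329) = 168/457 - I*sqrt(166)/44329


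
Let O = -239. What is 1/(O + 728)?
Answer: 1/489 ≈ 0.0020450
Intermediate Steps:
1/(O + 728) = 1/(-239 + 728) = 1/489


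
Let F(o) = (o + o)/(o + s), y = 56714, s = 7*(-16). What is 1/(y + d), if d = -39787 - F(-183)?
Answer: 295/4993099 ≈ 5.9082e-5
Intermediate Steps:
s = -112
F(o) = 2*o/(-112 + o) (F(o) = (o + o)/(o - 112) = (2*o)/(-112 + o) = 2*o/(-112 + o))
d = -11737531/295 (d = -39787 - 2*(-183)/(-112 - 183) = -39787 - 2*(-183)/(-295) = -39787 - 2*(-183)*(-1)/295 = -39787 - 1*366/295 = -39787 - 366/295 = -11737531/295 ≈ -39788.)
1/(y + d) = 1/(56714 - 11737531/295) = 1/(4993099/295) = 295/4993099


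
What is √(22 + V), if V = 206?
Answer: 2*√57 ≈ 15.100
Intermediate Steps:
√(22 + V) = √(22 + 206) = √228 = 2*√57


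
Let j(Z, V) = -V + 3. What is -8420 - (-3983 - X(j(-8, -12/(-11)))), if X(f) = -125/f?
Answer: -94552/21 ≈ -4502.5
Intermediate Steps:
j(Z, V) = 3 - V
-8420 - (-3983 - X(j(-8, -12/(-11)))) = -8420 - (-3983 - (-125)/(3 - (-12)/(-11))) = -8420 - (-3983 - (-125)/(3 - (-12)*(-1)/11)) = -8420 - (-3983 - (-125)/(3 - 1*12/11)) = -8420 - (-3983 - (-125)/(3 - 12/11)) = -8420 - (-3983 - (-125)/21/11) = -8420 - (-3983 - (-125)*11/21) = -8420 - (-3983 - 1*(-1375/21)) = -8420 - (-3983 + 1375/21) = -8420 - 1*(-82268/21) = -8420 + 82268/21 = -94552/21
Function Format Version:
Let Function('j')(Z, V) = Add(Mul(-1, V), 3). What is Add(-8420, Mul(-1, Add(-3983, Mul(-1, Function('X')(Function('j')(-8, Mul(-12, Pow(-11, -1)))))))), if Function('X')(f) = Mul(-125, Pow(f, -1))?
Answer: Rational(-94552, 21) ≈ -4502.5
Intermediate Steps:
Function('j')(Z, V) = Add(3, Mul(-1, V))
Add(-8420, Mul(-1, Add(-3983, Mul(-1, Function('X')(Function('j')(-8, Mul(-12, Pow(-11, -1)))))))) = Add(-8420, Mul(-1, Add(-3983, Mul(-1, Mul(-125, Pow(Add(3, Mul(-1, Mul(-12, Pow(-11, -1)))), -1)))))) = Add(-8420, Mul(-1, Add(-3983, Mul(-1, Mul(-125, Pow(Add(3, Mul(-1, Mul(-12, Rational(-1, 11)))), -1)))))) = Add(-8420, Mul(-1, Add(-3983, Mul(-1, Mul(-125, Pow(Add(3, Mul(-1, Rational(12, 11))), -1)))))) = Add(-8420, Mul(-1, Add(-3983, Mul(-1, Mul(-125, Pow(Add(3, Rational(-12, 11)), -1)))))) = Add(-8420, Mul(-1, Add(-3983, Mul(-1, Mul(-125, Pow(Rational(21, 11), -1)))))) = Add(-8420, Mul(-1, Add(-3983, Mul(-1, Mul(-125, Rational(11, 21)))))) = Add(-8420, Mul(-1, Add(-3983, Mul(-1, Rational(-1375, 21))))) = Add(-8420, Mul(-1, Add(-3983, Rational(1375, 21)))) = Add(-8420, Mul(-1, Rational(-82268, 21))) = Add(-8420, Rational(82268, 21)) = Rational(-94552, 21)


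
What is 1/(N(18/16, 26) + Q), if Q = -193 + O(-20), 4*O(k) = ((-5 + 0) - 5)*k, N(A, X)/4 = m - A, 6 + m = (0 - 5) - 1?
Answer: -2/391 ≈ -0.0051151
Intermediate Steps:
m = -12 (m = -6 + ((0 - 5) - 1) = -6 + (-5 - 1) = -6 - 6 = -12)
N(A, X) = -48 - 4*A (N(A, X) = 4*(-12 - A) = -48 - 4*A)
O(k) = -5*k/2 (O(k) = (((-5 + 0) - 5)*k)/4 = ((-5 - 5)*k)/4 = (-10*k)/4 = -5*k/2)
Q = -143 (Q = -193 - 5/2*(-20) = -193 + 50 = -143)
1/(N(18/16, 26) + Q) = 1/((-48 - 72/16) - 143) = 1/((-48 - 4*9/8) - 143) = 1/((-48 - 9/2) - 143) = 1/(-105/2 - 143) = 1/(-391/2) = -2/391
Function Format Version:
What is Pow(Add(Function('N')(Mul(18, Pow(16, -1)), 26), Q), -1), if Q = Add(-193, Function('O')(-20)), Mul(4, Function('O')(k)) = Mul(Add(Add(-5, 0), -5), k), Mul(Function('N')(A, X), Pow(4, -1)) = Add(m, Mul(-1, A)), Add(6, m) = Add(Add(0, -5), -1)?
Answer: Rational(-2, 391) ≈ -0.0051151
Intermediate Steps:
m = -12 (m = Add(-6, Add(Add(0, -5), -1)) = Add(-6, Add(-5, -1)) = Add(-6, -6) = -12)
Function('N')(A, X) = Add(-48, Mul(-4, A)) (Function('N')(A, X) = Mul(4, Add(-12, Mul(-1, A))) = Add(-48, Mul(-4, A)))
Function('O')(k) = Mul(Rational(-5, 2), k) (Function('O')(k) = Mul(Rational(1, 4), Mul(Add(Add(-5, 0), -5), k)) = Mul(Rational(1, 4), Mul(Add(-5, -5), k)) = Mul(Rational(1, 4), Mul(-10, k)) = Mul(Rational(-5, 2), k))
Q = -143 (Q = Add(-193, Mul(Rational(-5, 2), -20)) = Add(-193, 50) = -143)
Pow(Add(Function('N')(Mul(18, Pow(16, -1)), 26), Q), -1) = Pow(Add(Add(-48, Mul(-4, Mul(18, Pow(16, -1)))), -143), -1) = Pow(Add(Add(-48, Mul(-4, Mul(18, Rational(1, 16)))), -143), -1) = Pow(Add(Add(-48, Mul(-4, Rational(9, 8))), -143), -1) = Pow(Add(Add(-48, Rational(-9, 2)), -143), -1) = Pow(Add(Rational(-105, 2), -143), -1) = Pow(Rational(-391, 2), -1) = Rational(-2, 391)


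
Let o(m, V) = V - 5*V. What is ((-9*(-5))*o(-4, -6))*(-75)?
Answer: -81000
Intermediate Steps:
o(m, V) = -4*V
((-9*(-5))*o(-4, -6))*(-75) = ((-9*(-5))*(-4*(-6)))*(-75) = (45*24)*(-75) = 1080*(-75) = -81000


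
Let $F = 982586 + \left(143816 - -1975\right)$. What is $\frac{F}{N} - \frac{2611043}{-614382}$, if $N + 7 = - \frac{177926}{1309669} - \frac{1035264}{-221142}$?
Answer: $- \frac{33463412300171398063651}{72789265620575214} \approx -4.5973 \cdot 10^{5}$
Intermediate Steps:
$N = - \frac{118475582977}{48270470333}$ ($N = -7 - \left(- \frac{172544}{36857} + \frac{177926}{1309669}\right) = -7 - - \frac{219417709354}{48270470333} = -7 + \left(- \frac{177926}{1309669} + \frac{172544}{36857}\right) = -7 + \frac{219417709354}{48270470333} = - \frac{118475582977}{48270470333} \approx -2.4544$)
$F = 1128377$ ($F = 982586 + \left(143816 + 1975\right) = 982586 + 145791 = 1128377$)
$\frac{F}{N} - \frac{2611043}{-614382} = \frac{1128377}{- \frac{118475582977}{48270470333}} - \frac{2611043}{-614382} = 1128377 \left(- \frac{48270470333}{118475582977}\right) - - \frac{2611043}{614382} = - \frac{54467288502939541}{118475582977} + \frac{2611043}{614382} = - \frac{33463412300171398063651}{72789265620575214}$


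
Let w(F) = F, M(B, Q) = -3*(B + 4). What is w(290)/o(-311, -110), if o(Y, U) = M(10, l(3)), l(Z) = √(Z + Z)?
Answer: -145/21 ≈ -6.9048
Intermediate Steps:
l(Z) = √2*√Z (l(Z) = √(2*Z) = √2*√Z)
M(B, Q) = -12 - 3*B (M(B, Q) = -3*(4 + B) = -12 - 3*B)
o(Y, U) = -42 (o(Y, U) = -12 - 3*10 = -12 - 30 = -42)
w(290)/o(-311, -110) = 290/(-42) = 290*(-1/42) = -145/21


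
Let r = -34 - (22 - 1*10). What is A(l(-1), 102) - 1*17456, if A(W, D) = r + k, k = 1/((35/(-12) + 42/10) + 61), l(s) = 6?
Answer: -65404914/3737 ≈ -17502.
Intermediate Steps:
k = 60/3737 (k = 1/((35*(-1/12) + 42*(⅒)) + 61) = 1/((-35/12 + 21/5) + 61) = 1/(77/60 + 61) = 1/(3737/60) = 60/3737 ≈ 0.016056)
r = -46 (r = -34 - (22 - 10) = -34 - 1*12 = -34 - 12 = -46)
A(W, D) = -171842/3737 (A(W, D) = -46 + 60/3737 = -171842/3737)
A(l(-1), 102) - 1*17456 = -171842/3737 - 1*17456 = -171842/3737 - 17456 = -65404914/3737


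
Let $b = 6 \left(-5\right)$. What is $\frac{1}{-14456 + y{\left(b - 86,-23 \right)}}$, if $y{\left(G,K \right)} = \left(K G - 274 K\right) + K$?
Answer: $- \frac{1}{5509} \approx -0.00018152$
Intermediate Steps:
$b = -30$
$y{\left(G,K \right)} = - 273 K + G K$ ($y{\left(G,K \right)} = \left(G K - 274 K\right) + K = \left(- 274 K + G K\right) + K = - 273 K + G K$)
$\frac{1}{-14456 + y{\left(b - 86,-23 \right)}} = \frac{1}{-14456 - 23 \left(-273 - 116\right)} = \frac{1}{-14456 - -8947} = \frac{1}{-14456 + 8947} = \frac{1}{-5509} = - \frac{1}{5509}$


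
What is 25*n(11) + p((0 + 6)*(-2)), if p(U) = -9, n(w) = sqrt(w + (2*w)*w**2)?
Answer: -9 + 225*sqrt(33) ≈ 1283.5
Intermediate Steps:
n(w) = sqrt(w + 2*w**3)
25*n(11) + p((0 + 6)*(-2)) = 25*sqrt(11 + 2*11**3) - 9 = 25*sqrt(11 + 2*1331) - 9 = 25*sqrt(11 + 2662) - 9 = 25*sqrt(2673) - 9 = 25*(9*sqrt(33)) - 9 = 225*sqrt(33) - 9 = -9 + 225*sqrt(33)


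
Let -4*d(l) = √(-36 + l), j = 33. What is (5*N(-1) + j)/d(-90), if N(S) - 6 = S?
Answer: 116*I*√14/21 ≈ 20.668*I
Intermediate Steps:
d(l) = -√(-36 + l)/4
N(S) = 6 + S
(5*N(-1) + j)/d(-90) = (5*(6 - 1) + 33)/((-√(-36 - 90)/4)) = (5*5 + 33)/((-3*I*√14/4)) = (25 + 33)/((-3*I*√14/4)) = 58/((-3*I*√14/4)) = 58*(2*I*√14/21) = 116*I*√14/21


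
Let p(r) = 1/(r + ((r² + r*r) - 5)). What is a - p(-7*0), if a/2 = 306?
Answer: 3061/5 ≈ 612.20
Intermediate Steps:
a = 612 (a = 2*306 = 612)
p(r) = 1/(-5 + r + 2*r²) (p(r) = 1/(r + ((r² + r²) - 5)) = 1/(r + (2*r² - 5)) = 1/(r + (-5 + 2*r²)) = 1/(-5 + r + 2*r²))
a - p(-7*0) = 612 - 1/(-5 - 7*0 + 2*(-7*0)²) = 612 - 1/(-5 + 0 + 2*0²) = 612 - 1/(-5 + 0 + 2*0) = 612 - 1/(-5 + 0 + 0) = 612 - 1/(-5) = 612 - 1*(-⅕) = 612 + ⅕ = 3061/5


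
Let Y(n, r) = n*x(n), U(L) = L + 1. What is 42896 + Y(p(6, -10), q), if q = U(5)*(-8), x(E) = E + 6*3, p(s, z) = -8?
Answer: 42816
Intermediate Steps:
U(L) = 1 + L
x(E) = 18 + E (x(E) = E + 18 = 18 + E)
q = -48 (q = (1 + 5)*(-8) = 6*(-8) = -48)
Y(n, r) = n*(18 + n)
42896 + Y(p(6, -10), q) = 42896 - 8*(18 - 8) = 42896 - 8*10 = 42896 - 80 = 42816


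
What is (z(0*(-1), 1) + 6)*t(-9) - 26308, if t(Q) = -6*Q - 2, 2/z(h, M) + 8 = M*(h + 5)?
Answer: -78092/3 ≈ -26031.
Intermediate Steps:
z(h, M) = 2/(-8 + M*(5 + h)) (z(h, M) = 2/(-8 + M*(h + 5)) = 2/(-8 + M*(5 + h)))
t(Q) = -2 - 6*Q
(z(0*(-1), 1) + 6)*t(-9) - 26308 = (2/(-8 + 5*1 + 1*(0*(-1))) + 6)*(-2 - 6*(-9)) - 26308 = (2/(-8 + 5 + 1*0) + 6)*(-2 + 54) - 26308 = (2/(-8 + 5 + 0) + 6)*52 - 26308 = (2/(-3) + 6)*52 - 26308 = (2*(-⅓) + 6)*52 - 26308 = (-⅔ + 6)*52 - 26308 = (16/3)*52 - 26308 = 832/3 - 26308 = -78092/3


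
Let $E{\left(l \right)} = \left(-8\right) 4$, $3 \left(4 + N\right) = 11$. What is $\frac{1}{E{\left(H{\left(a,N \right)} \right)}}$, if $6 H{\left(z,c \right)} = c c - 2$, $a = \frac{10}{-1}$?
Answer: $- \frac{1}{32} \approx -0.03125$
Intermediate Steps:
$a = -10$ ($a = 10 \left(-1\right) = -10$)
$N = - \frac{1}{3}$ ($N = -4 + \frac{1}{3} \cdot 11 = -4 + \frac{11}{3} = - \frac{1}{3} \approx -0.33333$)
$H{\left(z,c \right)} = - \frac{1}{3} + \frac{c^{2}}{6}$ ($H{\left(z,c \right)} = \frac{c c - 2}{6} = \frac{c^{2} - 2}{6} = \frac{-2 + c^{2}}{6} = - \frac{1}{3} + \frac{c^{2}}{6}$)
$E{\left(l \right)} = -32$
$\frac{1}{E{\left(H{\left(a,N \right)} \right)}} = \frac{1}{-32} = - \frac{1}{32}$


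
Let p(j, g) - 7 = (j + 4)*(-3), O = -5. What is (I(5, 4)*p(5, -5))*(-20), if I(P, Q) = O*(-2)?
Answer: 4000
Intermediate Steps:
p(j, g) = -5 - 3*j (p(j, g) = 7 + (j + 4)*(-3) = 7 + (4 + j)*(-3) = 7 + (-12 - 3*j) = -5 - 3*j)
I(P, Q) = 10 (I(P, Q) = -5*(-2) = 10)
(I(5, 4)*p(5, -5))*(-20) = (10*(-5 - 3*5))*(-20) = (10*(-5 - 15))*(-20) = (10*(-20))*(-20) = -200*(-20) = 4000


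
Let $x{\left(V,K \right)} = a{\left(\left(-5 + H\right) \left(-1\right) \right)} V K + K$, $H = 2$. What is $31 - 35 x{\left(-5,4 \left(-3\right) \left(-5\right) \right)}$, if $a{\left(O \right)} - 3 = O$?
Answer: $60931$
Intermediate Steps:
$a{\left(O \right)} = 3 + O$
$x{\left(V,K \right)} = K + 6 K V$ ($x{\left(V,K \right)} = \left(3 + \left(-5 + 2\right) \left(-1\right)\right) V K + K = \left(3 - -3\right) V K + K = \left(3 + 3\right) V K + K = 6 V K + K = 6 K V + K = K + 6 K V$)
$31 - 35 x{\left(-5,4 \left(-3\right) \left(-5\right) \right)} = 31 - 35 \cdot 4 \left(-3\right) \left(-5\right) \left(1 + 6 \left(-5\right)\right) = 31 - 35 \left(-12\right) \left(-5\right) \left(1 - 30\right) = 31 - 35 \cdot 60 \left(-29\right) = 31 - -60900 = 31 + 60900 = 60931$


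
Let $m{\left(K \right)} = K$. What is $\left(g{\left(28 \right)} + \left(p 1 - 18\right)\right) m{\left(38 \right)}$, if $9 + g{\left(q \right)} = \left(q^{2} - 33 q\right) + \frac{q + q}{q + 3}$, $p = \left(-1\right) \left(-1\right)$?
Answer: $- \frac{193420}{31} \approx -6239.4$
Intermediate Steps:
$p = 1$
$g{\left(q \right)} = -9 + q^{2} - 33 q + \frac{2 q}{3 + q}$ ($g{\left(q \right)} = -9 + \left(\left(q^{2} - 33 q\right) + \frac{q + q}{q + 3}\right) = -9 + \left(\left(q^{2} - 33 q\right) + \frac{2 q}{3 + q}\right) = -9 + \left(q^{2} - 33 q + \frac{2 q}{3 + q}\right) = -9 + q^{2} - 33 q + \frac{2 q}{3 + q}$)
$\left(g{\left(28 \right)} + \left(p 1 - 18\right)\right) m{\left(38 \right)} = \left(\frac{-27 + 28^{3} - 2968 - 30 \cdot 28^{2}}{3 + 28} + \left(1 \cdot 1 - 18\right)\right) 38 = \left(\frac{-27 + 21952 - 2968 - 23520}{31} + \left(1 - 18\right)\right) 38 = \left(\frac{-27 + 21952 - 2968 - 23520}{31} - 17\right) 38 = \left(\frac{1}{31} \left(-4563\right) - 17\right) 38 = \left(- \frac{4563}{31} - 17\right) 38 = \left(- \frac{5090}{31}\right) 38 = - \frac{193420}{31}$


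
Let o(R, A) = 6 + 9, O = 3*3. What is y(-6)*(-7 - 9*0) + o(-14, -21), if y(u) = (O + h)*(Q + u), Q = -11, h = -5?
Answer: 491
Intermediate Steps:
O = 9
y(u) = -44 + 4*u (y(u) = (9 - 5)*(-11 + u) = 4*(-11 + u) = -44 + 4*u)
o(R, A) = 15
y(-6)*(-7 - 9*0) + o(-14, -21) = (-44 + 4*(-6))*(-7 - 9*0) + 15 = (-44 - 24)*(-7 + 0) + 15 = -68*(-7) + 15 = 476 + 15 = 491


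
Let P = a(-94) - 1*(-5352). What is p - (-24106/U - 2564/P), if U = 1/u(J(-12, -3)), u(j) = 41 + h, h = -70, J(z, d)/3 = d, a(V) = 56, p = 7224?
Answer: -935380559/1352 ≈ -6.9185e+5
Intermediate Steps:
J(z, d) = 3*d
u(j) = -29 (u(j) = 41 - 70 = -29)
P = 5408 (P = 56 - 1*(-5352) = 56 + 5352 = 5408)
U = -1/29 (U = 1/(-29) = -1/29 ≈ -0.034483)
p - (-24106/U - 2564/P) = 7224 - (-24106/(-1/29) - 2564/5408) = 7224 - (-24106*(-29) - 2564*1/5408) = 7224 - (699074 - 641/1352) = 7224 - 1*945147407/1352 = 7224 - 945147407/1352 = -935380559/1352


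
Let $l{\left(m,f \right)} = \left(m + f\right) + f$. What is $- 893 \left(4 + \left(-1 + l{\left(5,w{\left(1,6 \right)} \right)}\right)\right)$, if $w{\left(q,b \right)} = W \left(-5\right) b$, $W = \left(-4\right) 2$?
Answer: $-435784$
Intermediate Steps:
$W = -8$
$w{\left(q,b \right)} = 40 b$ ($w{\left(q,b \right)} = \left(-8\right) \left(-5\right) b = 40 b$)
$l{\left(m,f \right)} = m + 2 f$ ($l{\left(m,f \right)} = \left(f + m\right) + f = m + 2 f$)
$- 893 \left(4 + \left(-1 + l{\left(5,w{\left(1,6 \right)} \right)}\right)\right) = - 893 \left(4 - \left(-4 - 80 \cdot 6\right)\right) = - 893 \left(4 + \left(-1 + \left(5 + 2 \cdot 240\right)\right)\right) = - 893 \left(4 + \left(-1 + \left(5 + 480\right)\right)\right) = - 893 \left(4 + \left(-1 + 485\right)\right) = - 893 \left(4 + 484\right) = \left(-893\right) 488 = -435784$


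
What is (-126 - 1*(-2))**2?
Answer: 15376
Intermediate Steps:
(-126 - 1*(-2))**2 = (-126 + 2)**2 = (-124)**2 = 15376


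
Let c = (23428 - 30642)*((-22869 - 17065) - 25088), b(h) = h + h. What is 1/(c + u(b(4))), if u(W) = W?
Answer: 1/469068716 ≈ 2.1319e-9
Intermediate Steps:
b(h) = 2*h
c = 469068708 (c = -7214*(-39934 - 25088) = -7214*(-65022) = 469068708)
1/(c + u(b(4))) = 1/(469068708 + 2*4) = 1/(469068708 + 8) = 1/469068716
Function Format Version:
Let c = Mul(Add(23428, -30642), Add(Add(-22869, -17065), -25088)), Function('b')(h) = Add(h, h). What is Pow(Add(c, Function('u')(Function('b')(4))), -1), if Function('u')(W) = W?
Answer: Rational(1, 469068716) ≈ 2.1319e-9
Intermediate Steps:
Function('b')(h) = Mul(2, h)
c = 469068708 (c = Mul(-7214, Add(-39934, -25088)) = Mul(-7214, -65022) = 469068708)
Pow(Add(c, Function('u')(Function('b')(4))), -1) = Pow(Add(469068708, Mul(2, 4)), -1) = Pow(Add(469068708, 8), -1) = Pow(469068716, -1) = Rational(1, 469068716)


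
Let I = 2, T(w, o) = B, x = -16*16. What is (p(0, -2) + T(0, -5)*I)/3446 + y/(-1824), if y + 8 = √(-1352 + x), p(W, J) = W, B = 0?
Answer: 1/228 - I*√402/912 ≈ 0.004386 - 0.021985*I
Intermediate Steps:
x = -256
T(w, o) = 0
y = -8 + 2*I*√402 (y = -8 + √(-1352 - 256) = -8 + √(-1608) = -8 + 2*I*√402 ≈ -8.0 + 40.1*I)
(p(0, -2) + T(0, -5)*I)/3446 + y/(-1824) = (0 + 0*2)/3446 + (-8 + 2*I*√402)/(-1824) = (0 + 0)*(1/3446) + (-8 + 2*I*√402)*(-1/1824) = 0*(1/3446) + (1/228 - I*√402/912) = 0 + (1/228 - I*√402/912) = 1/228 - I*√402/912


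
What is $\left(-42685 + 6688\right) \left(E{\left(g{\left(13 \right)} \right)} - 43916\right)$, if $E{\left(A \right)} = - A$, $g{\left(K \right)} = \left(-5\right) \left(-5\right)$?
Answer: $1581744177$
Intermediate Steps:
$g{\left(K \right)} = 25$
$\left(-42685 + 6688\right) \left(E{\left(g{\left(13 \right)} \right)} - 43916\right) = \left(-42685 + 6688\right) \left(\left(-1\right) 25 - 43916\right) = - 35997 \left(-25 - 43916\right) = \left(-35997\right) \left(-43941\right) = 1581744177$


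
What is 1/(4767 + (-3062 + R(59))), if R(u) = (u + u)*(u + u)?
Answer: 1/15629 ≈ 6.3984e-5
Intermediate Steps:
R(u) = 4*u**2 (R(u) = (2*u)*(2*u) = 4*u**2)
1/(4767 + (-3062 + R(59))) = 1/(4767 + (-3062 + 4*59**2)) = 1/(4767 + (-3062 + 4*3481)) = 1/(4767 + (-3062 + 13924)) = 1/(4767 + 10862) = 1/15629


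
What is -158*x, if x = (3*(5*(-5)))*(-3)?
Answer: -35550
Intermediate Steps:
x = 225 (x = (3*(-25))*(-3) = -75*(-3) = 225)
-158*x = -158*225 = -35550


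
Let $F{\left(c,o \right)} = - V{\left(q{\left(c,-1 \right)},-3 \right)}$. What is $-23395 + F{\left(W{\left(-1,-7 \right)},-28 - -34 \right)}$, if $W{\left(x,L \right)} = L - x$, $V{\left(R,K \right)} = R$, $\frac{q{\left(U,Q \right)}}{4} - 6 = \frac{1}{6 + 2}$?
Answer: $- \frac{46839}{2} \approx -23420.0$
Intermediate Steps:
$q{\left(U,Q \right)} = \frac{49}{2}$ ($q{\left(U,Q \right)} = 24 + \frac{4}{6 + 2} = 24 + \frac{4}{8} = 24 + 4 \cdot \frac{1}{8} = 24 + \frac{1}{2} = \frac{49}{2}$)
$F{\left(c,o \right)} = - \frac{49}{2}$ ($F{\left(c,o \right)} = \left(-1\right) \frac{49}{2} = - \frac{49}{2}$)
$-23395 + F{\left(W{\left(-1,-7 \right)},-28 - -34 \right)} = -23395 - \frac{49}{2} = - \frac{46839}{2}$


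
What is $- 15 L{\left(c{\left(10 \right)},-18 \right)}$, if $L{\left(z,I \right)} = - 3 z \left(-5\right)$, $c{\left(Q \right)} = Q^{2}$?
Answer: $-22500$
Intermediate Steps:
$L{\left(z,I \right)} = 15 z$
$- 15 L{\left(c{\left(10 \right)},-18 \right)} = - 15 \cdot 15 \cdot 10^{2} = - 15 \cdot 15 \cdot 100 = \left(-15\right) 1500 = -22500$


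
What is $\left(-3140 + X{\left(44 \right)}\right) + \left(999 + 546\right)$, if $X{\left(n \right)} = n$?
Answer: $-1551$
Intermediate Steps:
$\left(-3140 + X{\left(44 \right)}\right) + \left(999 + 546\right) = \left(-3140 + 44\right) + \left(999 + 546\right) = -3096 + 1545 = -1551$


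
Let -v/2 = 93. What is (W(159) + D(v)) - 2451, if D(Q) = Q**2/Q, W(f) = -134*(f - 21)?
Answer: -21129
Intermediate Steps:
v = -186 (v = -2*93 = -186)
W(f) = 2814 - 134*f (W(f) = -134*(-21 + f) = 2814 - 134*f)
D(Q) = Q
(W(159) + D(v)) - 2451 = ((2814 - 134*159) - 186) - 2451 = ((2814 - 21306) - 186) - 2451 = (-18492 - 186) - 2451 = -18678 - 2451 = -21129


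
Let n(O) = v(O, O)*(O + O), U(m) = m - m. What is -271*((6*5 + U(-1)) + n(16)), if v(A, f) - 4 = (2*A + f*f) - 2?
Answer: -2523010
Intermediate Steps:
U(m) = 0
v(A, f) = 2 + f**2 + 2*A (v(A, f) = 4 + ((2*A + f*f) - 2) = 4 + ((2*A + f**2) - 2) = 4 + ((f**2 + 2*A) - 2) = 4 + (-2 + f**2 + 2*A) = 2 + f**2 + 2*A)
n(O) = 2*O*(2 + O**2 + 2*O) (n(O) = (2 + O**2 + 2*O)*(O + O) = (2 + O**2 + 2*O)*(2*O) = 2*O*(2 + O**2 + 2*O))
-271*((6*5 + U(-1)) + n(16)) = -271*((6*5 + 0) + 2*16*(2 + 16**2 + 2*16)) = -271*((30 + 0) + 2*16*(2 + 256 + 32)) = -271*(30 + 2*16*290) = -271*(30 + 9280) = -271*9310 = -2523010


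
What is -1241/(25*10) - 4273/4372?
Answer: -3246951/546500 ≈ -5.9414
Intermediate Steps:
-1241/(25*10) - 4273/4372 = -1241/250 - 4273*1/4372 = -1241*1/250 - 4273/4372 = -1241/250 - 4273/4372 = -3246951/546500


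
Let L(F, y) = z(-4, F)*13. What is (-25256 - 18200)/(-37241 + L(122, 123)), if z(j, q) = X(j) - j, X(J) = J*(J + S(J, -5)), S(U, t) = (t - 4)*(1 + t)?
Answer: 43456/38853 ≈ 1.1185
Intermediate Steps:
S(U, t) = (1 + t)*(-4 + t) (S(U, t) = (-4 + t)*(1 + t) = (1 + t)*(-4 + t))
X(J) = J*(36 + J) (X(J) = J*(J + (-4 + (-5)**2 - 3*(-5))) = J*(J + (-4 + 25 + 15)) = J*(J + 36) = J*(36 + J))
z(j, q) = -j + j*(36 + j) (z(j, q) = j*(36 + j) - j = -j + j*(36 + j))
L(F, y) = -1612 (L(F, y) = -4*(35 - 4)*13 = -4*31*13 = -124*13 = -1612)
(-25256 - 18200)/(-37241 + L(122, 123)) = (-25256 - 18200)/(-37241 - 1612) = -43456/(-38853) = -43456*(-1/38853) = 43456/38853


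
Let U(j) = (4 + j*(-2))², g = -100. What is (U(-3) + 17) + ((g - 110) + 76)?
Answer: -17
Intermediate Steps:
U(j) = (4 - 2*j)²
(U(-3) + 17) + ((g - 110) + 76) = (4*(-2 - 3)² + 17) + ((-100 - 110) + 76) = (4*(-5)² + 17) + (-210 + 76) = (4*25 + 17) - 134 = (100 + 17) - 134 = 117 - 134 = -17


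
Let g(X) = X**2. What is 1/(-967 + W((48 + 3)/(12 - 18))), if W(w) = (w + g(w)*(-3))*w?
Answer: 8/7581 ≈ 0.0010553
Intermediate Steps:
W(w) = w*(w - 3*w**2) (W(w) = (w + w**2*(-3))*w = (w - 3*w**2)*w = w*(w - 3*w**2))
1/(-967 + W((48 + 3)/(12 - 18))) = 1/(-967 + ((48 + 3)/(12 - 18))**2*(1 - 3*(48 + 3)/(12 - 18))) = 1/(-967 + (51/(-6))**2*(1 - 153/(-6))) = 1/(-967 + (51*(-1/6))**2*(1 - 153*(-1)/6)) = 1/(-967 + (-17/2)**2*(1 - 3*(-17/2))) = 1/(-967 + 289*(1 + 51/2)/4) = 1/(-967 + (289/4)*(53/2)) = 1/(-967 + 15317/8) = 1/(7581/8) = 8/7581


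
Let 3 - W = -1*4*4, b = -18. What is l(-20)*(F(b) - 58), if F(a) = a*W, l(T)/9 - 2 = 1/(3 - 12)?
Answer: -6800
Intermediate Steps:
l(T) = 17 (l(T) = 18 + 9/(3 - 12) = 18 + 9/(-9) = 18 + 9*(-1/9) = 18 - 1 = 17)
W = 19 (W = 3 - (-1*4)*4 = 3 - (-4)*4 = 3 - 1*(-16) = 3 + 16 = 19)
F(a) = 19*a (F(a) = a*19 = 19*a)
l(-20)*(F(b) - 58) = 17*(19*(-18) - 58) = 17*(-342 - 58) = 17*(-400) = -6800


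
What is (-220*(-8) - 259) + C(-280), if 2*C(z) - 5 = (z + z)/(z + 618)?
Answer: 507903/338 ≈ 1502.7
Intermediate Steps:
C(z) = 5/2 + z/(618 + z) (C(z) = 5/2 + ((z + z)/(z + 618))/2 = 5/2 + ((2*z)/(618 + z))/2 = 5/2 + (2*z/(618 + z))/2 = 5/2 + z/(618 + z))
(-220*(-8) - 259) + C(-280) = (-220*(-8) - 259) + (3090 + 7*(-280))/(2*(618 - 280)) = (1760 - 259) + (1/2)*(3090 - 1960)/338 = 1501 + (1/2)*(1/338)*1130 = 1501 + 565/338 = 507903/338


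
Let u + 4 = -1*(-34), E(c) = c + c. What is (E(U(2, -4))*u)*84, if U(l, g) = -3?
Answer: -15120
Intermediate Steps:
E(c) = 2*c
u = 30 (u = -4 - 1*(-34) = -4 + 34 = 30)
(E(U(2, -4))*u)*84 = ((2*(-3))*30)*84 = -6*30*84 = -180*84 = -15120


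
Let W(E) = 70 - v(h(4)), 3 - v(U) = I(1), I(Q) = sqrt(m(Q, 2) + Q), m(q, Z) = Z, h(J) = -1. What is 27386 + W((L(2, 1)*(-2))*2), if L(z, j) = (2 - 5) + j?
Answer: 27453 + sqrt(3) ≈ 27455.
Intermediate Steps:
L(z, j) = -3 + j
I(Q) = sqrt(2 + Q)
v(U) = 3 - sqrt(3) (v(U) = 3 - sqrt(2 + 1) = 3 - sqrt(3))
W(E) = 67 + sqrt(3) (W(E) = 70 - (3 - sqrt(3)) = 70 + (-3 + sqrt(3)) = 67 + sqrt(3))
27386 + W((L(2, 1)*(-2))*2) = 27386 + (67 + sqrt(3)) = 27453 + sqrt(3)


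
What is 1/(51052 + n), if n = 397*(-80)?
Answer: 1/19292 ≈ 5.1835e-5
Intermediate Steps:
n = -31760
1/(51052 + n) = 1/(51052 - 31760) = 1/19292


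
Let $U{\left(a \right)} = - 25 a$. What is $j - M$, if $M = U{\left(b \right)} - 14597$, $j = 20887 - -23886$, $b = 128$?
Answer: $62570$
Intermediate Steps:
$j = 44773$ ($j = 20887 + 23886 = 44773$)
$M = -17797$ ($M = \left(-25\right) 128 - 14597 = -3200 - 14597 = -17797$)
$j - M = 44773 - -17797 = 44773 + 17797 = 62570$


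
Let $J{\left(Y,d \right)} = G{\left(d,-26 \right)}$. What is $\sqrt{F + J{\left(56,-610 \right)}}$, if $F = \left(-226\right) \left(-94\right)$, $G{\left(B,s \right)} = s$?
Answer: $103 \sqrt{2} \approx 145.66$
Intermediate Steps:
$J{\left(Y,d \right)} = -26$
$F = 21244$
$\sqrt{F + J{\left(56,-610 \right)}} = \sqrt{21244 - 26} = \sqrt{21218} = 103 \sqrt{2}$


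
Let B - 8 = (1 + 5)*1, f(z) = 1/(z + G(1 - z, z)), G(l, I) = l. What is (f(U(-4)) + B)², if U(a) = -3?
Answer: 225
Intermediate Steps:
f(z) = 1 (f(z) = 1/(z + (1 - z)) = 1/1 = 1)
B = 14 (B = 8 + (1 + 5)*1 = 8 + 6*1 = 8 + 6 = 14)
(f(U(-4)) + B)² = (1 + 14)² = 15² = 225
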